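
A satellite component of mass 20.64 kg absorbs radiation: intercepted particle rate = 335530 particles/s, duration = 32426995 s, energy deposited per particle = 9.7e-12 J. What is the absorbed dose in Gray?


Total energy deposited = rate * time * E_per
  = 335530 * 32426995 * 9.7e-12 = 105.5382 J
Dose = E_total / mass = 105.5382 / 20.64
Dose = 5.1133 Gy

5.1133 Gy


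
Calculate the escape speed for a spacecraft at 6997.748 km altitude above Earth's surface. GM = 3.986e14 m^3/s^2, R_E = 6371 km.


r = 6371.0 + 6997.748 = 13368.7480 km = 1.3368748e+07 m
v_esc = sqrt(2*mu/r) = sqrt(2*3.986e14 / 1.3368748e+07)
v_esc = 7722.1508 m/s = 7.7222 km/s

7.7222 km/s


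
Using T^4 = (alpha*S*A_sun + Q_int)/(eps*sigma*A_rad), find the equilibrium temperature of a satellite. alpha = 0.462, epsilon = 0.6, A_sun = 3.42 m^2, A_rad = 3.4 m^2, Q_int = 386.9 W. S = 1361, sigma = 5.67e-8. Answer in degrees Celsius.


Numerator = alpha*S*A_sun + Q_int = 0.462*1361*3.42 + 386.9 = 2537.3344 W
Denominator = eps*sigma*A_rad = 0.6*5.67e-8*3.4 = 1.15668e-07 W/K^4
T^4 = 2.1936356e+10 K^4
T = 384.8497 K = 111.6997 C

111.6997 degrees Celsius


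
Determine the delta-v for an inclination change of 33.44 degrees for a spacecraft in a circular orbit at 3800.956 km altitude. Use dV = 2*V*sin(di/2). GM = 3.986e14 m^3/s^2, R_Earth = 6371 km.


r = 10171.9560 km = 1.0171956e+07 m
V = sqrt(mu/r) = 6259.8858 m/s
di = 33.44 deg = 0.5836381 rad
dV = 2*V*sin(di/2) = 2*6259.8858*sin(0.2918191)
dV = 3601.8738 m/s = 3.6019 km/s

3.6019 km/s


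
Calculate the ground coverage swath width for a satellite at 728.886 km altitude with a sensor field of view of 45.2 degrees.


FOV = 45.2 deg = 0.7888888 rad
swath = 2 * alt * tan(FOV/2) = 2 * 728.886 * tan(0.3944444)
swath = 2 * 728.886 * 0.4162598
swath = 606.8119 km

606.8119 km


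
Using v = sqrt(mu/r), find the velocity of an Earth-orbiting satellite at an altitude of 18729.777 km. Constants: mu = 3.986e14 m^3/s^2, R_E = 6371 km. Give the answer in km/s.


r = R_E + alt = 6371.0 + 18729.777 = 25100.7770 km = 2.5100777e+07 m
v = sqrt(mu/r) = sqrt(3.986e14 / 2.5100777e+07) = 3984.9701 m/s = 3.9850 km/s

3.9850 km/s


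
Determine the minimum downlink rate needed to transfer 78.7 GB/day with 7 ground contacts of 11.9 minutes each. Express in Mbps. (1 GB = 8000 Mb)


total contact time = 7 * 11.9 * 60 = 4998.0000 s
data = 78.7 GB = 629600.0000 Mb
rate = 629600.0000 / 4998.0000 = 125.9704 Mbps

125.9704 Mbps


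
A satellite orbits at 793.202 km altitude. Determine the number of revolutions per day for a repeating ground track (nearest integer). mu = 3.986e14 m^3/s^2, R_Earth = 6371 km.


r = 7.164202e+06 m
T = 2*pi*sqrt(r^3/mu) = 6034.8010 s = 100.5800 min
revs/day = 1440 / 100.5800 = 14.3170
Rounded: 14 revolutions per day

14 revolutions per day


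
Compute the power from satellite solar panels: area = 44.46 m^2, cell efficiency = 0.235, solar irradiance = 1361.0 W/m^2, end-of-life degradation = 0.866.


P = area * eta * S * degradation
P = 44.46 * 0.235 * 1361.0 * 0.866
P = 12314.4023 W

12314.4023 W


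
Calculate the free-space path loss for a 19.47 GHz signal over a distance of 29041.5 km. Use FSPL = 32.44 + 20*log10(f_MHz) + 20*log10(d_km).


f = 19.47 GHz = 19470.0000 MHz
d = 29041.5 km
FSPL = 32.44 + 20*log10(19470.0000) + 20*log10(29041.5)
FSPL = 32.44 + 85.7873 + 89.2604
FSPL = 207.4877 dB

207.4877 dB


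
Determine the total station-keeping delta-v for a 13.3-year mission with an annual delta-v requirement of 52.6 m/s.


dV = rate * years = 52.6 * 13.3
dV = 699.5800 m/s

699.5800 m/s


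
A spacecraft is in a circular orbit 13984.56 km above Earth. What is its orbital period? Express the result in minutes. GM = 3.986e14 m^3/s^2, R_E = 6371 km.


r = 20355.5600 km = 2.035556e+07 m
T = 2*pi*sqrt(r^3/mu) = 2*pi*sqrt(8.4343023e+21 / 3.986e14)
T = 28902.5262 s = 481.7088 min

481.7088 minutes


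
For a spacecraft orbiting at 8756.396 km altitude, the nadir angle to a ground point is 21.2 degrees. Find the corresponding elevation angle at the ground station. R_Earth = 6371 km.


r = R_E + alt = 15127.3960 km
Law of sines in the satellite / Earth-center / ground-point triangle:
  sin(nadir)/R_E = sin(90 + el)/r  =>  cos(el) = (r/R_E)*sin(nadir)
cos(el) = (15127.3960 / 6371.0000) * sin(21.2 deg) = 0.8586467
el = arccos(0.8586467) = 30.8350 deg
(Earth-central angle = 90 - nadir - el = 37.9650 deg)

30.8350 degrees


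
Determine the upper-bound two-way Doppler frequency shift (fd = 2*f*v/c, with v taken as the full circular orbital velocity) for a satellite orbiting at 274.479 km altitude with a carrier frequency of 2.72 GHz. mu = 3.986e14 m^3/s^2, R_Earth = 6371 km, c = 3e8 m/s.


r = 6.645479e+06 m
v = sqrt(mu/r) = 7744.7161 m/s (worst-case radial velocity)
f = 2.72 GHz = 2.72e+09 Hz
fd = 2*f*v/c = 2*2.72e+09*7744.7161/3.0e+08
fd = 140437.5186 Hz

140437.5186 Hz


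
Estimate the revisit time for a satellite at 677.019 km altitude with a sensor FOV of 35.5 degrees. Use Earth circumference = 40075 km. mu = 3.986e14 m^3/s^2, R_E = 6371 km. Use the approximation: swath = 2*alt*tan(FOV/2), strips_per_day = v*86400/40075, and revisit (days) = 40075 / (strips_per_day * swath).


swath = 2*677.019*tan(0.3097959) = 433.4310 km
v = sqrt(mu/r) = 7520.2991 m/s = 7.5203 km/s
strips/day = v*86400/40075 = 7.5203*86400/40075 = 16.2134
coverage/day = strips * swath = 16.2134 * 433.4310 = 7027.4097 km
revisit = 40075 / 7027.4097 = 5.7027 days

5.7027 days


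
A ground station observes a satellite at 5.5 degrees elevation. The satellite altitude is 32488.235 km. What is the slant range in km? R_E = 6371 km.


h = 32488.235 km, el = 5.5 deg
d = -R_E*sin(el) + sqrt((R_E*sin(el))^2 + 2*R_E*h + h^2)
d = -6371.0000*sin(0.09599311) + sqrt((6371.0000*0.09584575)^2 + 2*6371.0000*32488.235 + 32488.235^2)
d = 37727.6423 km

37727.6423 km


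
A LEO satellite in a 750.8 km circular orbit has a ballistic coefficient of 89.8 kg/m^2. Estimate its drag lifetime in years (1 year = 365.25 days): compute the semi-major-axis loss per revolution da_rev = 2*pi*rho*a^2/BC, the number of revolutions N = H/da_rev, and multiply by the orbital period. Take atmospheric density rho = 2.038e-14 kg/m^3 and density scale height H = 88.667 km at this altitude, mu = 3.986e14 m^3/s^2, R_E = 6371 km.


a = R_E + alt = 7121.8000 km = 7.1218e+06 m
da_rev = 2*pi*rho*a^2/BC = 2*pi*2.038e-14*(7.1218e+06)^2/89.8 = 0.0723248028 m per revolution
N = H/da_rev = 88667.0000 m / 0.0723248028 m = 1.2259556e+06 revolutions
P = 2*pi*sqrt(a^3/mu) = 5981.3041 s
lifetime = N*P = 1.2259556e+06 * 5981.3041 = 7.3328135e+09 s = 84870.5263 days
years = 84870.5263 / 365.25 = 232.3628 years

232.3628 years


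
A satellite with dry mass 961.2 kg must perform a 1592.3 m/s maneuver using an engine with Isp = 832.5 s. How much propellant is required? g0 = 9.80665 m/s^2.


ve = Isp * g0 = 832.5 * 9.80665 = 8164.036125 m/s
mass ratio = exp(dv/ve) = exp(1592.3/8164.036125) = 1.21535757
m_prop = m_dry * (mr - 1) = 961.2 * (1.21535757 - 1)
m_prop = 207.0017 kg

207.0017 kg


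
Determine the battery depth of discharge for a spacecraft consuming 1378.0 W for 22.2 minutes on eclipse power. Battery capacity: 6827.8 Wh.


E_used = P * t / 60 = 1378.0 * 22.2 / 60 = 509.8600 Wh
DOD = E_used / E_total * 100 = 509.8600 / 6827.8 * 100
DOD = 7.4674 %

7.4674 %


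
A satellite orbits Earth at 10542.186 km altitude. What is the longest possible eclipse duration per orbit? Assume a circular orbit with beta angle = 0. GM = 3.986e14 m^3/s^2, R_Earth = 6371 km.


r = 16913.1860 km
T = 364.8364 min
Eclipse fraction = arcsin(R_E/r)/pi = arcsin(6371.0000/16913.1860)/pi
= arcsin(0.3766883)/pi = 0.1229372
Eclipse duration = 0.1229372 * 364.8364 = 44.8520 min

44.8520 minutes


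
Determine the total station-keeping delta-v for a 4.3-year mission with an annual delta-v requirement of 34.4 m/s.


dV = rate * years = 34.4 * 4.3
dV = 147.9200 m/s

147.9200 m/s


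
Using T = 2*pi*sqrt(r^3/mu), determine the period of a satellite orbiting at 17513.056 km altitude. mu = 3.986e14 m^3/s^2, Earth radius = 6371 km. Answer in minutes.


r = 23884.0560 km = 2.3884056e+07 m
T = 2*pi*sqrt(r^3/mu) = 2*pi*sqrt(1.3624615e+22 / 3.986e14)
T = 36734.4331 s = 612.2406 min

612.2406 minutes


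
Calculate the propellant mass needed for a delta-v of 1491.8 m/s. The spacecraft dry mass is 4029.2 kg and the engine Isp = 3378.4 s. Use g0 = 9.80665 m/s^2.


ve = Isp * g0 = 3378.4 * 9.80665 = 33130.786360 m/s
mass ratio = exp(dv/ve) = exp(1491.8/33130.786360) = 1.04605674
m_prop = m_dry * (mr - 1) = 4029.2 * (1.04605674 - 1)
m_prop = 185.5718 kg

185.5718 kg


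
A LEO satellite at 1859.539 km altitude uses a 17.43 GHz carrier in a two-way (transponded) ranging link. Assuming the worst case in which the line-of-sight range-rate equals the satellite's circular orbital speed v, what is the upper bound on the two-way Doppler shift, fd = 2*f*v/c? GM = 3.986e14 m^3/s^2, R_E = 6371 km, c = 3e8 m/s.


r = 8.230539e+06 m
v = sqrt(mu/r) = 6959.1229 m/s (worst-case radial velocity)
f = 17.43 GHz = 1.743e+10 Hz
fd = 2*f*v/c = 2*1.743e+10*6959.1229/3.0e+08
fd = 808650.0852 Hz

808650.0852 Hz


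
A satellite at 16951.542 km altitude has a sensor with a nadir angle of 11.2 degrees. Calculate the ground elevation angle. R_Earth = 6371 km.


r = R_E + alt = 23322.5420 km
Law of sines in the satellite / Earth-center / ground-point triangle:
  sin(nadir)/R_E = sin(90 + el)/r  =>  cos(el) = (r/R_E)*sin(nadir)
cos(el) = (23322.5420 / 6371.0000) * sin(11.2 deg) = 0.7110405
el = arccos(0.7110405) = 44.6804 deg
(Earth-central angle = 90 - nadir - el = 34.1196 deg)

44.6804 degrees


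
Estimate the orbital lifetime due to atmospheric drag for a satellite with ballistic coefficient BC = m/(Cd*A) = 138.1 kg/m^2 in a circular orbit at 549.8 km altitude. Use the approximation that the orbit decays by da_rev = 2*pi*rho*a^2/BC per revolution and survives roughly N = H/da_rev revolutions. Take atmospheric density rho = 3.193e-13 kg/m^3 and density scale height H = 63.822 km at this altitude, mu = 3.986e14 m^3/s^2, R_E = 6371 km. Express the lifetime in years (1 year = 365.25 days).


a = R_E + alt = 6920.8000 km = 6.9208e+06 m
da_rev = 2*pi*rho*a^2/BC = 2*pi*3.193e-13*(6.9208e+06)^2/138.1 = 0.69582128 m per revolution
N = H/da_rev = 63822.0000 m / 0.69582128 m = 91721.8284 revolutions
P = 2*pi*sqrt(a^3/mu) = 5729.8819 s
lifetime = N*P = 91721.8284 * 5729.8819 = 5.2555524e+08 s = 6082.8153 days
years = 6082.8153 / 365.25 = 16.6538 years

16.6538 years


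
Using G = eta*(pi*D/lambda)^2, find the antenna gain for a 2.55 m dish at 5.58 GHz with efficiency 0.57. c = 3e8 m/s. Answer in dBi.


lambda = c/f = 3e8 / 5.58e+09 = 0.05376344 m
G = eta*(pi*D/lambda)^2 = 0.57*(pi*2.55/0.05376344)^2
G = 12655.5449 (linear)
G = 10*log10(12655.5449) = 41.0228 dBi

41.0228 dBi


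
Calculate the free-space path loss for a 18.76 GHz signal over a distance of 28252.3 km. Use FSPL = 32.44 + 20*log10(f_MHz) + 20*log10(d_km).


f = 18.76 GHz = 18760.0000 MHz
d = 28252.3 km
FSPL = 32.44 + 20*log10(18760.0000) + 20*log10(28252.3)
FSPL = 32.44 + 85.4647 + 89.0211
FSPL = 206.9257 dB

206.9257 dB


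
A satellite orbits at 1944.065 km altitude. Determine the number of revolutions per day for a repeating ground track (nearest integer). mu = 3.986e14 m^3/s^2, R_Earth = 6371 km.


r = 8.315065e+06 m
T = 2*pi*sqrt(r^3/mu) = 7545.8765 s = 125.7646 min
revs/day = 1440 / 125.7646 = 11.4500
Rounded: 11 revolutions per day

11 revolutions per day


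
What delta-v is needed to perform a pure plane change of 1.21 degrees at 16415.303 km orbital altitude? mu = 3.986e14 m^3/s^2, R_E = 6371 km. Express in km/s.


r = 22786.3030 km = 2.2786303e+07 m
V = sqrt(mu/r) = 4182.4592 m/s
di = 1.21 deg = 0.02111848 rad
dV = 2*V*sin(di/2) = 2*4182.4592*sin(0.01055924)
dV = 88.3256 m/s = 0.08832556 km/s

0.0883 km/s


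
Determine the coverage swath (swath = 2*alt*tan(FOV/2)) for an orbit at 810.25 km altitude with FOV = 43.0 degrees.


FOV = 43.0 deg = 0.7504916 rad
swath = 2 * alt * tan(FOV/2) = 2 * 810.25 * tan(0.3752458)
swath = 2 * 810.25 * 0.3939105
swath = 638.3319 km

638.3319 km


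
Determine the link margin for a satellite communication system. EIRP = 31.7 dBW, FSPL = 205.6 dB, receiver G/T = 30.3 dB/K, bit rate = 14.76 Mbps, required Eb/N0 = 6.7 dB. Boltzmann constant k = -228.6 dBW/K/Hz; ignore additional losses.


C/N0 = EIRP - FSPL + G/T - k = 31.7 - 205.6 + 30.3 - (-228.6)
C/N0 = 85.0000 dB-Hz
R_b = 14.76 Mbps = 1.476e+07 bps -> 10*log10(R_b) = 71.6909 dB-Hz
Eb/N0 = C/N0 - 10*log10(R_b) = 85.0000 - 71.6909 = 13.3091 dB
Margin = Eb/N0 - Eb/N0_req = 13.3091 - 6.7 = 6.6091 dB (link closes)

6.6091 dB


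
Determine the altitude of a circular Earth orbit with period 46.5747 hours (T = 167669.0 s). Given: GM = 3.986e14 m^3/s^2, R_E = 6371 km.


T = 167669.0 s
r = (mu*T^2/(4*pi^2))^(1/3) = (3.986e14 * 167669.0^2 / (4*pi^2))^(1/3)
r = 6.5719518e+07 m = 65719.5179 km
alt = r - R_E = 65719.5179 - 6371 = 59348.5179 km

59348.5179 km


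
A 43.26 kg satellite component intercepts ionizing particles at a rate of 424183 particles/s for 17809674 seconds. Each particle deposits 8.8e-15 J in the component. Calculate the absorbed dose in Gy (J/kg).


Total energy deposited = rate * time * E_per
  = 424183 * 17809674 * 8.8e-15 = 0.06648014 J
Dose = E_total / mass = 0.06648014 / 43.26
Dose = 0.001536758 Gy

0.0015 Gy


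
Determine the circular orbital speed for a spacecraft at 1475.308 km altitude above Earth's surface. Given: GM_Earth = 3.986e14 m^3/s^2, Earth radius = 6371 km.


r = R_E + alt = 6371.0 + 1475.308 = 7846.3080 km = 7.846308e+06 m
v = sqrt(mu/r) = sqrt(3.986e14 / 7.846308e+06) = 7127.4794 m/s = 7.1275 km/s

7.1275 km/s


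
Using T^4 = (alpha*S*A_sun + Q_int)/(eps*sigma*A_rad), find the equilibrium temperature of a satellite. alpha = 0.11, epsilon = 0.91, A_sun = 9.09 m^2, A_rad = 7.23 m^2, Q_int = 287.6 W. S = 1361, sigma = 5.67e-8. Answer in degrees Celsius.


Numerator = alpha*S*A_sun + Q_int = 0.11*1361*9.09 + 287.6 = 1648.4639 W
Denominator = eps*sigma*A_rad = 0.91*5.67e-8*7.23 = 3.7304631e-07 W/K^4
T^4 = 4.4189256e+09 K^4
T = 257.8275 K = -15.3225 C

-15.3225 degrees Celsius


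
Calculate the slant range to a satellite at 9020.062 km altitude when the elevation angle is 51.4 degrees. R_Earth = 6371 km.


h = 9020.062 km, el = 51.4 deg
d = -R_E*sin(el) + sqrt((R_E*sin(el))^2 + 2*R_E*h + h^2)
d = -6371.0000*sin(0.8970992) + sqrt((6371.0000*0.7815205)^2 + 2*6371.0000*9020.062 + 9020.062^2)
d = 9889.9026 km

9889.9026 km


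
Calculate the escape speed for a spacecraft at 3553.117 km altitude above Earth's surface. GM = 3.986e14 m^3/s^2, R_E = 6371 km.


r = 6371.0 + 3553.117 = 9924.1170 km = 9.924117e+06 m
v_esc = sqrt(2*mu/r) = sqrt(2*3.986e14 / 9.924117e+06)
v_esc = 8962.6762 m/s = 8.9627 km/s

8.9627 km/s


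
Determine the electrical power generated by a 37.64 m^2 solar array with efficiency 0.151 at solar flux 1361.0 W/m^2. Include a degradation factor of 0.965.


P = area * eta * S * degradation
P = 37.64 * 0.151 * 1361.0 * 0.965
P = 7464.6938 W

7464.6938 W


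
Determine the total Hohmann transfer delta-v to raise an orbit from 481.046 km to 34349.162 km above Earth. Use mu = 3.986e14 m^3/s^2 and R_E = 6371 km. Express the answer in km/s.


r1 = 6852.0460 km = 6.852046e+06 m
r2 = 40720.1620 km = 4.0720162e+07 m
dv1 = sqrt(mu/r1)*(sqrt(2*r2/(r1+r2)) - 1) = 2352.2514 m/s
dv2 = sqrt(mu/r2)*(1 - sqrt(2*r1/(r1+r2))) = 1449.4614 m/s
total dv = |dv1| + |dv2| = 2352.2514 + 1449.4614 = 3801.7127 m/s = 3.8017 km/s

3.8017 km/s


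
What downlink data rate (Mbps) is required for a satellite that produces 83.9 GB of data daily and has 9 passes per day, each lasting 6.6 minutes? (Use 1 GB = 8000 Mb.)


total contact time = 9 * 6.6 * 60 = 3564.0000 s
data = 83.9 GB = 671200.0000 Mb
rate = 671200.0000 / 3564.0000 = 188.3277 Mbps

188.3277 Mbps


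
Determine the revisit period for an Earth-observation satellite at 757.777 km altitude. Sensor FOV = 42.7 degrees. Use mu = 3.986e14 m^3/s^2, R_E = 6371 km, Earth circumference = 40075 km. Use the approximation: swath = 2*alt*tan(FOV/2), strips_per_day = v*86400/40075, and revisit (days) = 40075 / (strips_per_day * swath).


swath = 2*757.777*tan(0.3726278) = 592.4139 km
v = sqrt(mu/r) = 7477.5811 m/s = 7.4776 km/s
strips/day = v*86400/40075 = 7.4776*86400/40075 = 16.1213
coverage/day = strips * swath = 16.1213 * 592.4139 = 9550.5112 km
revisit = 40075 / 9550.5112 = 4.1961 days

4.1961 days


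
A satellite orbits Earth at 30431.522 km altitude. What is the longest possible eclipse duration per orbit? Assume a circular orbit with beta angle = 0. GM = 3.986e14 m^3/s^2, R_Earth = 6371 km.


r = 36802.5220 km
T = 1171.0524 min
Eclipse fraction = arcsin(R_E/r)/pi = arcsin(6371.0000/36802.5220)/pi
= arcsin(0.1731131)/pi = 0.05538263
Eclipse duration = 0.05538263 * 1171.0524 = 64.8560 min

64.8560 minutes


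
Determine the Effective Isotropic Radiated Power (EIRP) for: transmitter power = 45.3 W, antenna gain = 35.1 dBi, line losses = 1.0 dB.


Pt = 45.3 W = 16.5610 dBW
EIRP = Pt_dBW + Gt - losses = 16.5610 + 35.1 - 1.0 = 50.6610 dBW

50.6610 dBW


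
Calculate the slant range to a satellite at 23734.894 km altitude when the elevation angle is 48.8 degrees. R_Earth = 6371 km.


h = 23734.894 km, el = 48.8 deg
d = -R_E*sin(el) + sqrt((R_E*sin(el))^2 + 2*R_E*h + h^2)
d = -6371.0000*sin(0.8517207) + sqrt((6371.0000*0.7524149)^2 + 2*6371.0000*23734.894 + 23734.894^2)
d = 25018.3446 km

25018.3446 km


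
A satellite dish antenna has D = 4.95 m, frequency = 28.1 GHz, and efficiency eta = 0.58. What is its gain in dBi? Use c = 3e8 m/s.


lambda = c/f = 3e8 / 2.81e+10 = 0.01067616 m
G = eta*(pi*D/lambda)^2 = 0.58*(pi*4.95/0.01067616)^2
G = 1.2305755e+06 (linear)
G = 10*log10(1.2305755e+06) = 60.9011 dBi

60.9011 dBi


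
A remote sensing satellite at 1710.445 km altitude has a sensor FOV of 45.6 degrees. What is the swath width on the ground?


FOV = 45.6 deg = 0.7958701 rad
swath = 2 * alt * tan(FOV/2) = 2 * 1710.445 * tan(0.3979351)
swath = 2 * 1710.445 * 0.4203613
swath = 1438.0097 km

1438.0097 km


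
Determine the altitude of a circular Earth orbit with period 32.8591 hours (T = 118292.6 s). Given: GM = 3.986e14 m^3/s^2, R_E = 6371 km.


T = 118292.6 s
r = (mu*T^2/(4*pi^2))^(1/3) = (3.986e14 * 118292.6^2 / (4*pi^2))^(1/3)
r = 5.2083189e+07 m = 52083.1894 km
alt = r - R_E = 52083.1894 - 6371 = 45712.1894 km

45712.1894 km


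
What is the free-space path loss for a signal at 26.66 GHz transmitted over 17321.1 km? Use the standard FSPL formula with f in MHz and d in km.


f = 26.66 GHz = 26660.0000 MHz
d = 17321.1 km
FSPL = 32.44 + 20*log10(26660.0000) + 20*log10(17321.1)
FSPL = 32.44 + 88.5172 + 84.7715
FSPL = 205.7287 dB

205.7287 dB


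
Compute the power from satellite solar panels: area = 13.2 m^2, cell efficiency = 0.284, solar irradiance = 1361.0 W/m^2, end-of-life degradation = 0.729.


P = area * eta * S * degradation
P = 13.2 * 0.284 * 1361.0 * 0.729
P = 3719.4431 W

3719.4431 W


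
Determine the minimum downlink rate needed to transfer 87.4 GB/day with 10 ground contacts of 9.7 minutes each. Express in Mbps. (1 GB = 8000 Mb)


total contact time = 10 * 9.7 * 60 = 5820.0000 s
data = 87.4 GB = 699200.0000 Mb
rate = 699200.0000 / 5820.0000 = 120.1375 Mbps

120.1375 Mbps


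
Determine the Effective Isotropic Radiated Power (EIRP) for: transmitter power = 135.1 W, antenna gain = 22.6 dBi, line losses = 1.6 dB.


Pt = 135.1 W = 21.3066 dBW
EIRP = Pt_dBW + Gt - losses = 21.3066 + 22.6 - 1.6 = 42.3066 dBW

42.3066 dBW


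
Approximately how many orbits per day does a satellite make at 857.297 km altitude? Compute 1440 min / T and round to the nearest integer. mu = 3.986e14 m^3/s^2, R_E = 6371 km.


r = 7.228297e+06 m
T = 2*pi*sqrt(r^3/mu) = 6115.9680 s = 101.9328 min
revs/day = 1440 / 101.9328 = 14.1270
Rounded: 14 revolutions per day

14 revolutions per day


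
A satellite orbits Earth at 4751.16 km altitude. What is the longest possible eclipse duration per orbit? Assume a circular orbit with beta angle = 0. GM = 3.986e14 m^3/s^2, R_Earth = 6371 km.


r = 11122.1600 km
T = 194.5556 min
Eclipse fraction = arcsin(R_E/r)/pi = arcsin(6371.0000/11122.1600)/pi
= arcsin(0.5728204)/pi = 0.1941508
Eclipse duration = 0.1941508 * 194.5556 = 37.7731 min

37.7731 minutes


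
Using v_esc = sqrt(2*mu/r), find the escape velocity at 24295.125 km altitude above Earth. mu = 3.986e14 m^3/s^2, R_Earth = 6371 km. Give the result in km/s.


r = 6371.0 + 24295.125 = 30666.1250 km = 3.0666125e+07 m
v_esc = sqrt(2*mu/r) = sqrt(2*3.986e14 / 3.0666125e+07)
v_esc = 5098.6382 m/s = 5.0986 km/s

5.0986 km/s


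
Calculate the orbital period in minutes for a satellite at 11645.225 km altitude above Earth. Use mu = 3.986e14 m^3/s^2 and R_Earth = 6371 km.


r = 18016.2250 km = 1.8016225e+07 m
T = 2*pi*sqrt(r^3/mu) = 2*pi*sqrt(5.8477849e+21 / 3.986e14)
T = 24066.1665 s = 401.1028 min

401.1028 minutes


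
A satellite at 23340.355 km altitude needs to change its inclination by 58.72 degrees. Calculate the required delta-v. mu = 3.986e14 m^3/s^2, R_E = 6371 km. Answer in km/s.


r = 29711.3550 km = 2.9711355e+07 m
V = sqrt(mu/r) = 3662.7512 m/s
di = 58.72 deg = 1.0249 rad
dV = 2*V*sin(di/2) = 2*3662.7512*sin(0.5124287)
dV = 3591.6602 m/s = 3.5917 km/s

3.5917 km/s


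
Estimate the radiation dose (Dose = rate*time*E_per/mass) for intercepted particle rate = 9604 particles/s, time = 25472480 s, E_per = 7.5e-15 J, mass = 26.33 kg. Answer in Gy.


Total energy deposited = rate * time * E_per
  = 9604 * 25472480 * 7.5e-15 = 0.001834783 J
Dose = E_total / mass = 0.001834783 / 26.33
Dose = 6.9684114e-05 Gy

6.9684e-05 Gy


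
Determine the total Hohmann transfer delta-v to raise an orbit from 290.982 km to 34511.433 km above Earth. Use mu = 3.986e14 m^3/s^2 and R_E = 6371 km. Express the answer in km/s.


r1 = 6661.9820 km = 6.661982e+06 m
r2 = 40882.4330 km = 4.0882433e+07 m
dv1 = sqrt(mu/r1)*(sqrt(2*r2/(r1+r2)) - 1) = 2408.6790 m/s
dv2 = sqrt(mu/r2)*(1 - sqrt(2*r1/(r1+r2))) = 1469.5057 m/s
total dv = |dv1| + |dv2| = 2408.6790 + 1469.5057 = 3878.1847 m/s = 3.8782 km/s

3.8782 km/s


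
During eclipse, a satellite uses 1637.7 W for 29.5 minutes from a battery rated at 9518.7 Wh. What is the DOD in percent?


E_used = P * t / 60 = 1637.7 * 29.5 / 60 = 805.2025 Wh
DOD = E_used / E_total * 100 = 805.2025 / 9518.7 * 100
DOD = 8.4592 %

8.4592 %


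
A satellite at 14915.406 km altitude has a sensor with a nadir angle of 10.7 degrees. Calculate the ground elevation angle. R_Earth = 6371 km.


r = R_E + alt = 21286.4060 km
Law of sines in the satellite / Earth-center / ground-point triangle:
  sin(nadir)/R_E = sin(90 + el)/r  =>  cos(el) = (r/R_E)*sin(nadir)
cos(el) = (21286.4060 / 6371.0000) * sin(10.7 deg) = 0.6203382
el = arccos(0.6203382) = 51.6592 deg
(Earth-central angle = 90 - nadir - el = 27.6408 deg)

51.6592 degrees


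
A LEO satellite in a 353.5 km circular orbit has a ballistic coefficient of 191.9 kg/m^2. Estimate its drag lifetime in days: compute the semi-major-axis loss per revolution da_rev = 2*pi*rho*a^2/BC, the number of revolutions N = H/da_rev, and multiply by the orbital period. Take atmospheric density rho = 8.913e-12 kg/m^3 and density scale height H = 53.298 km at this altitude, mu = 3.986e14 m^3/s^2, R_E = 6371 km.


a = R_E + alt = 6724.5000 km = 6.7245e+06 m
da_rev = 2*pi*rho*a^2/BC = 2*pi*8.913e-12*(6.7245e+06)^2/191.9 = 13.196197 m per revolution
N = H/da_rev = 53298.0000 m / 13.196197 m = 4038.8908 revolutions
P = 2*pi*sqrt(a^3/mu) = 5487.8372 s
lifetime = N*P = 4038.8908 * 5487.8372 = 2.2164775e+07 s = 256.5368 days

256.5368 days


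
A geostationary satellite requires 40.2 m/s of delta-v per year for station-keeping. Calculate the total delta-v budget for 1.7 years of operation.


dV = rate * years = 40.2 * 1.7
dV = 68.3400 m/s

68.3400 m/s


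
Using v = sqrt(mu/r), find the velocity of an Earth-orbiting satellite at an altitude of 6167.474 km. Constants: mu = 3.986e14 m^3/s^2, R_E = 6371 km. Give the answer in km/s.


r = R_E + alt = 6371.0 + 6167.474 = 12538.4740 km = 1.2538474e+07 m
v = sqrt(mu/r) = sqrt(3.986e14 / 1.2538474e+07) = 5638.2757 m/s = 5.6383 km/s

5.6383 km/s


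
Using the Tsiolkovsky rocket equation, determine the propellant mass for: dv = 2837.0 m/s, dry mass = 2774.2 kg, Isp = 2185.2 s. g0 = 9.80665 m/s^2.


ve = Isp * g0 = 2185.2 * 9.80665 = 21429.491580 m/s
mass ratio = exp(dv/ve) = exp(2837.0/21429.491580) = 1.14155075
m_prop = m_dry * (mr - 1) = 2774.2 * (1.14155075 - 1)
m_prop = 392.6901 kg

392.6901 kg


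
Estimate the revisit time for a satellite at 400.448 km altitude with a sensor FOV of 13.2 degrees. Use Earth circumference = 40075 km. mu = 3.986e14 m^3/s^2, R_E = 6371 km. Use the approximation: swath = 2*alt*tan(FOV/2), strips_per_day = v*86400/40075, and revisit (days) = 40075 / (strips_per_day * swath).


swath = 2*400.448*tan(0.1151917) = 92.6668 km
v = sqrt(mu/r) = 7672.3406 m/s = 7.6723 km/s
strips/day = v*86400/40075 = 7.6723*86400/40075 = 16.5412
coverage/day = strips * swath = 16.5412 * 92.6668 = 1532.8243 km
revisit = 40075 / 1532.8243 = 26.1445 days

26.1445 days


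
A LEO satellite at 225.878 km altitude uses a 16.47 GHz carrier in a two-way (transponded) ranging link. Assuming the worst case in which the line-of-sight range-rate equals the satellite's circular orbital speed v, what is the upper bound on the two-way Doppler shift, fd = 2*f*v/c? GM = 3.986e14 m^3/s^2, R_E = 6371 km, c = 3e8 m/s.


r = 6.596878e+06 m
v = sqrt(mu/r) = 7773.1925 m/s (worst-case radial velocity)
f = 16.47 GHz = 1.647e+10 Hz
fd = 2*f*v/c = 2*1.647e+10*7773.1925/3.0e+08
fd = 853496.5325 Hz

853496.5325 Hz


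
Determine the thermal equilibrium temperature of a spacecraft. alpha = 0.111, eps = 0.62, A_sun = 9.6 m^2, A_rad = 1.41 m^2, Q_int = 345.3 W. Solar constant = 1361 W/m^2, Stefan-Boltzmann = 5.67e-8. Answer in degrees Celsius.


Numerator = alpha*S*A_sun + Q_int = 0.111*1361*9.6 + 345.3 = 1795.5816 W
Denominator = eps*sigma*A_rad = 0.62*5.67e-8*1.41 = 4.956714e-08 W/K^4
T^4 = 3.6225241e+10 K^4
T = 436.2675 K = 163.1175 C

163.1175 degrees Celsius


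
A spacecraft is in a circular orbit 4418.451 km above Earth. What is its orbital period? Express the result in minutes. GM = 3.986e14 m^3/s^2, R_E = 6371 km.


r = 10789.4510 km = 1.0789451e+07 m
T = 2*pi*sqrt(r^3/mu) = 2*pi*sqrt(1.2560243e+21 / 3.986e14)
T = 11153.4761 s = 185.8913 min

185.8913 minutes


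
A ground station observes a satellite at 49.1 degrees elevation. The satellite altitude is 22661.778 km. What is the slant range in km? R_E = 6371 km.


h = 22661.778 km, el = 49.1 deg
d = -R_E*sin(el) + sqrt((R_E*sin(el))^2 + 2*R_E*h + h^2)
d = -6371.0000*sin(0.8569567) + sqrt((6371.0000*0.7558535)^2 + 2*6371.0000*22661.778 + 22661.778^2)
d = 23916.0083 km

23916.0083 km


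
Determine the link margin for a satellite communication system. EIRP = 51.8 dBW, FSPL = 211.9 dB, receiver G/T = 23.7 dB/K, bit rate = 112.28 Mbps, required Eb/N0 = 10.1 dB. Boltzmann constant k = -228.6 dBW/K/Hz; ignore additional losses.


C/N0 = EIRP - FSPL + G/T - k = 51.8 - 211.9 + 23.7 - (-228.6)
C/N0 = 92.2000 dB-Hz
R_b = 112.28 Mbps = 1.1228e+08 bps -> 10*log10(R_b) = 80.5030 dB-Hz
Eb/N0 = C/N0 - 10*log10(R_b) = 92.2000 - 80.5030 = 11.6970 dB
Margin = Eb/N0 - Eb/N0_req = 11.6970 - 10.1 = 1.5970 dB (link closes)

1.5970 dB


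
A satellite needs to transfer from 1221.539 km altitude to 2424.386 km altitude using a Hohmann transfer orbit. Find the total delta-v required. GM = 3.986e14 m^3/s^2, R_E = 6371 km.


r1 = 7592.5390 km = 7.592539e+06 m
r2 = 8795.3860 km = 8.795386e+06 m
dv1 = sqrt(mu/r1)*(sqrt(2*r2/(r1+r2)) - 1) = 261.2000 m/s
dv2 = sqrt(mu/r2)*(1 - sqrt(2*r1/(r1+r2))) = 251.7651 m/s
total dv = |dv1| + |dv2| = 261.2000 + 251.7651 = 512.9651 m/s = 0.5129651 km/s

0.5130 km/s


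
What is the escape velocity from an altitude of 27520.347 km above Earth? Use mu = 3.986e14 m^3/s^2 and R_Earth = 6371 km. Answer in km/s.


r = 6371.0 + 27520.347 = 33891.3470 km = 3.3891347e+07 m
v_esc = sqrt(2*mu/r) = sqrt(2*3.986e14 / 3.3891347e+07)
v_esc = 4849.9720 m/s = 4.8500 km/s

4.8500 km/s


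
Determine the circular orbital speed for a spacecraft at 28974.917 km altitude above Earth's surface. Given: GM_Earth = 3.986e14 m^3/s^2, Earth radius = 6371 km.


r = R_E + alt = 6371.0 + 28974.917 = 35345.9170 km = 3.5345917e+07 m
v = sqrt(mu/r) = sqrt(3.986e14 / 3.5345917e+07) = 3358.1417 m/s = 3.3581 km/s

3.3581 km/s


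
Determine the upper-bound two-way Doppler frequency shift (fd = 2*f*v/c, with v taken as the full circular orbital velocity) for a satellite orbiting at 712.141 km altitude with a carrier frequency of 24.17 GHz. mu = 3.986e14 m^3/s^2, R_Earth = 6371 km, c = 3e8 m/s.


r = 7.083141e+06 m
v = sqrt(mu/r) = 7501.6311 m/s (worst-case radial velocity)
f = 24.17 GHz = 2.417e+10 Hz
fd = 2*f*v/c = 2*2.417e+10*7501.6311/3.0e+08
fd = 1.2087628e+06 Hz

1.2088e+06 Hz


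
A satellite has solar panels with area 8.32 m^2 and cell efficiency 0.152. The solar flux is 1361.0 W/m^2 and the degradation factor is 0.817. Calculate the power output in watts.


P = area * eta * S * degradation
P = 8.32 * 0.152 * 1361.0 * 0.817
P = 1406.2000 W

1406.2000 W


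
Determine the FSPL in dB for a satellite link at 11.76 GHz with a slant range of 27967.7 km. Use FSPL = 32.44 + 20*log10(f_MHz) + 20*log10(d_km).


f = 11.76 GHz = 11760.0000 MHz
d = 27967.7 km
FSPL = 32.44 + 20*log10(11760.0000) + 20*log10(27967.7)
FSPL = 32.44 + 81.4081 + 88.9331
FSPL = 202.7813 dB

202.7813 dB


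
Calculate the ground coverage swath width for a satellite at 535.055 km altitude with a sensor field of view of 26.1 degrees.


FOV = 26.1 deg = 0.4555309 rad
swath = 2 * alt * tan(FOV/2) = 2 * 535.055 * tan(0.2277655)
swath = 2 * 535.055 * 0.2317876
swath = 248.0382 km

248.0382 km


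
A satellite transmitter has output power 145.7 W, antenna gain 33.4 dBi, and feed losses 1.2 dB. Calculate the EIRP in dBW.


Pt = 145.7 W = 21.6346 dBW
EIRP = Pt_dBW + Gt - losses = 21.6346 + 33.4 - 1.2 = 53.8346 dBW

53.8346 dBW


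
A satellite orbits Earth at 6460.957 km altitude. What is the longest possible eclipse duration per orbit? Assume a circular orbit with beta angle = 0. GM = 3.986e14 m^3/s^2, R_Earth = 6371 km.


r = 12831.9570 km
T = 241.1012 min
Eclipse fraction = arcsin(R_E/r)/pi = arcsin(6371.0000/12831.9570)/pi
= arcsin(0.4964948)/pi = 0.1653798
Eclipse duration = 0.1653798 * 241.1012 = 39.8733 min

39.8733 minutes


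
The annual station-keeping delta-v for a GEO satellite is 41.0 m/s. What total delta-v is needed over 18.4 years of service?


dV = rate * years = 41.0 * 18.4
dV = 754.4000 m/s

754.4000 m/s


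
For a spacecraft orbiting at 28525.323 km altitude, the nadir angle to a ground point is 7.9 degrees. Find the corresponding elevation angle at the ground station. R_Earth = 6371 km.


r = R_E + alt = 34896.3230 km
Law of sines in the satellite / Earth-center / ground-point triangle:
  sin(nadir)/R_E = sin(90 + el)/r  =>  cos(el) = (r/R_E)*sin(nadir)
cos(el) = (34896.3230 / 6371.0000) * sin(7.9 deg) = 0.7528346
el = arccos(0.7528346) = 41.1635 deg
(Earth-central angle = 90 - nadir - el = 40.9365 deg)

41.1635 degrees


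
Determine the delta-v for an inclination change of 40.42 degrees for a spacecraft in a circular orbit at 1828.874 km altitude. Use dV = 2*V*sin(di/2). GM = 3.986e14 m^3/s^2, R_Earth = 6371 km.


r = 8199.8740 km = 8.199874e+06 m
V = sqrt(mu/r) = 6972.1233 m/s
di = 40.42 deg = 0.7054621 rad
dV = 2*V*sin(di/2) = 2*6972.1233*sin(0.352731)
dV = 4817.2072 m/s = 4.8172 km/s

4.8172 km/s


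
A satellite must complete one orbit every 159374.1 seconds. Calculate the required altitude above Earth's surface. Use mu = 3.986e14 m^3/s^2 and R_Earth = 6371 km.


T = 159374.1 s
r = (mu*T^2/(4*pi^2))^(1/3) = (3.986e14 * 159374.1^2 / (4*pi^2))^(1/3)
r = 6.3533729e+07 m = 63533.7295 km
alt = r - R_E = 63533.7295 - 6371 = 57162.7295 km

57162.7295 km


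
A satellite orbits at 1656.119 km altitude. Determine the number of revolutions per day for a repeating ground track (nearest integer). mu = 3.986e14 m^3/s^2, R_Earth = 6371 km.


r = 8.027119e+06 m
T = 2*pi*sqrt(r^3/mu) = 7157.3256 s = 119.2888 min
revs/day = 1440 / 119.2888 = 12.0715
Rounded: 12 revolutions per day

12 revolutions per day


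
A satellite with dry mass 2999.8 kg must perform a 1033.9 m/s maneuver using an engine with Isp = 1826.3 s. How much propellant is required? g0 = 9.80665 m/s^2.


ve = Isp * g0 = 1826.3 * 9.80665 = 17909.884895 m/s
mass ratio = exp(dv/ve) = exp(1033.9/17909.884895) = 1.05942668
m_prop = m_dry * (mr - 1) = 2999.8 * (1.05942668 - 1)
m_prop = 178.2682 kg

178.2682 kg


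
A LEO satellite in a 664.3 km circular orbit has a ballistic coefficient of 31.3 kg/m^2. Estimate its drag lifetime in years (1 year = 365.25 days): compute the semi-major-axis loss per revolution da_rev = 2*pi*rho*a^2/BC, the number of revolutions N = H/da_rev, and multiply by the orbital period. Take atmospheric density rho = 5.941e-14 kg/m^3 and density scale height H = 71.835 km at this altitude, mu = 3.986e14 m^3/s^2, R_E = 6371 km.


a = R_E + alt = 7035.3000 km = 7.0353e+06 m
da_rev = 2*pi*rho*a^2/BC = 2*pi*5.941e-14*(7.0353e+06)^2/31.3 = 0.590283068 m per revolution
N = H/da_rev = 71835.0000 m / 0.590283068 m = 121695.8505 revolutions
P = 2*pi*sqrt(a^3/mu) = 5872.6640 s
lifetime = N*P = 121695.8505 * 5872.6640 = 7.1467884e+08 s = 8271.7458 days
years = 8271.7458 / 365.25 = 22.6468 years

22.6468 years


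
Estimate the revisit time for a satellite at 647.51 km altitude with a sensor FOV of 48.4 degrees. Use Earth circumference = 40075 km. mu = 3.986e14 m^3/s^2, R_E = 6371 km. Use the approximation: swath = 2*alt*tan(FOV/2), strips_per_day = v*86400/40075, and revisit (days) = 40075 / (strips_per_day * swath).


swath = 2*647.51*tan(0.4223697) = 582.0051 km
v = sqrt(mu/r) = 7536.0919 m/s = 7.5361 km/s
strips/day = v*86400/40075 = 7.5361*86400/40075 = 16.2475
coverage/day = strips * swath = 16.2475 * 582.0051 = 9456.1241 km
revisit = 40075 / 9456.1241 = 4.2380 days

4.2380 days


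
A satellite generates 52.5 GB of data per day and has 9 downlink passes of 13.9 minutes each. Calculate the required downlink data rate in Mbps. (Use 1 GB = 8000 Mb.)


total contact time = 9 * 13.9 * 60 = 7506.0000 s
data = 52.5 GB = 420000.0000 Mb
rate = 420000.0000 / 7506.0000 = 55.9552 Mbps

55.9552 Mbps


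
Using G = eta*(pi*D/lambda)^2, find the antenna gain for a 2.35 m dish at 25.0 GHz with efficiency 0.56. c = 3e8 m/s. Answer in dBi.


lambda = c/f = 3e8 / 2.5e+10 = 0.0120 m
G = eta*(pi*D/lambda)^2 = 0.56*(pi*2.35/0.0120)^2
G = 211963.4623 (linear)
G = 10*log10(211963.4623) = 53.2626 dBi

53.2626 dBi


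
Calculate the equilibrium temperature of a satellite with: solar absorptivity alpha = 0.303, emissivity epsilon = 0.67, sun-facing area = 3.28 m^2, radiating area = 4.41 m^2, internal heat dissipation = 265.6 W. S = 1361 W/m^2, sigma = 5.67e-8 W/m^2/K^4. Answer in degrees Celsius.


Numerator = alpha*S*A_sun + Q_int = 0.303*1361*3.28 + 265.6 = 1618.2162 W
Denominator = eps*sigma*A_rad = 0.67*5.67e-8*4.41 = 1.6753149e-07 W/K^4
T^4 = 9.6591766e+09 K^4
T = 313.4982 K = 40.3482 C

40.3482 degrees Celsius


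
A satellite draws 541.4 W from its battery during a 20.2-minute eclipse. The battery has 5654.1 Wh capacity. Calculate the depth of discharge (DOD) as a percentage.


E_used = P * t / 60 = 541.4 * 20.2 / 60 = 182.2713 Wh
DOD = E_used / E_total * 100 = 182.2713 / 5654.1 * 100
DOD = 3.2237 %

3.2237 %


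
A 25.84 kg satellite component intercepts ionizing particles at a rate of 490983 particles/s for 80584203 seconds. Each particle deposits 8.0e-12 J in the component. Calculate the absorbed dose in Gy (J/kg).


Total energy deposited = rate * time * E_per
  = 490983 * 80584203 * 8.0e-12 = 316.5238 J
Dose = E_total / mass = 316.5238 / 25.84
Dose = 12.2494 Gy

12.2494 Gy


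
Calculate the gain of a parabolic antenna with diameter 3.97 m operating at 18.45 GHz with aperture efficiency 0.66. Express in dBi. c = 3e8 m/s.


lambda = c/f = 3e8 / 1.845e+10 = 0.01626016 m
G = eta*(pi*D/lambda)^2 = 0.66*(pi*3.97/0.01626016)^2
G = 388306.7375 (linear)
G = 10*log10(388306.7375) = 55.8917 dBi

55.8917 dBi


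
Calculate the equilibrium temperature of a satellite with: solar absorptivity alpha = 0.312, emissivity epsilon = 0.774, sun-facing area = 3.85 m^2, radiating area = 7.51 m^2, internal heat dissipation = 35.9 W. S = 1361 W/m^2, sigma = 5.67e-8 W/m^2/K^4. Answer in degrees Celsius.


Numerator = alpha*S*A_sun + Q_int = 0.312*1361*3.85 + 35.9 = 1670.7332 W
Denominator = eps*sigma*A_rad = 0.774*5.67e-8*7.51 = 3.2958236e-07 W/K^4
T^4 = 5.0692434e+09 K^4
T = 266.8307 K = -6.3193 C

-6.3193 degrees Celsius


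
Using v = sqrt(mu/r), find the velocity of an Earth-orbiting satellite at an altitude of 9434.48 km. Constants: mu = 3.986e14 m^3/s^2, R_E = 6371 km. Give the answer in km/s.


r = R_E + alt = 6371.0 + 9434.48 = 15805.4800 km = 1.580548e+07 m
v = sqrt(mu/r) = sqrt(3.986e14 / 1.580548e+07) = 5021.8623 m/s = 5.0219 km/s

5.0219 km/s


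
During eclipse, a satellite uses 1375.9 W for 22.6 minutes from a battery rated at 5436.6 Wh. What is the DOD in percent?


E_used = P * t / 60 = 1375.9 * 22.6 / 60 = 518.2557 Wh
DOD = E_used / E_total * 100 = 518.2557 / 5436.6 * 100
DOD = 9.5327 %

9.5327 %


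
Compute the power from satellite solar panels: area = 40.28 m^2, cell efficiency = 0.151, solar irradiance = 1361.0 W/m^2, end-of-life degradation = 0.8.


P = area * eta * S * degradation
P = 40.28 * 0.151 * 1361.0 * 0.8
P = 6622.3865 W

6622.3865 W


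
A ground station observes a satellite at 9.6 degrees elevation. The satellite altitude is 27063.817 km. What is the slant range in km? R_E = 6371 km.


h = 27063.817 km, el = 9.6 deg
d = -R_E*sin(el) + sqrt((R_E*sin(el))^2 + 2*R_E*h + h^2)
d = -6371.0000*sin(0.1675516) + sqrt((6371.0000*0.1667687)^2 + 2*6371.0000*27063.817 + 27063.817^2)
d = 31776.9167 km

31776.9167 km


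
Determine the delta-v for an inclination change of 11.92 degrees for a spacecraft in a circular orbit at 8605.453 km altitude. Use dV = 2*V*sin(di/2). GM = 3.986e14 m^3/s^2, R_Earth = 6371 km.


r = 14976.4530 km = 1.4976453e+07 m
V = sqrt(mu/r) = 5158.9838 m/s
di = 11.92 deg = 0.2080432 rad
dV = 2*V*sin(di/2) = 2*5158.9838*sin(0.1040216)
dV = 1071.3572 m/s = 1.0714 km/s

1.0714 km/s


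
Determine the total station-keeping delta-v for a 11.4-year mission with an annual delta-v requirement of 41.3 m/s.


dV = rate * years = 41.3 * 11.4
dV = 470.8200 m/s

470.8200 m/s


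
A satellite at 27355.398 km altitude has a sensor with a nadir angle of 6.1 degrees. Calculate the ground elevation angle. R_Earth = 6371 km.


r = R_E + alt = 33726.3980 km
Law of sines in the satellite / Earth-center / ground-point triangle:
  sin(nadir)/R_E = sin(90 + el)/r  =>  cos(el) = (r/R_E)*sin(nadir)
cos(el) = (33726.3980 / 6371.0000) * sin(6.1 deg) = 0.562534
el = arccos(0.562534) = 55.7688 deg
(Earth-central angle = 90 - nadir - el = 28.1312 deg)

55.7688 degrees


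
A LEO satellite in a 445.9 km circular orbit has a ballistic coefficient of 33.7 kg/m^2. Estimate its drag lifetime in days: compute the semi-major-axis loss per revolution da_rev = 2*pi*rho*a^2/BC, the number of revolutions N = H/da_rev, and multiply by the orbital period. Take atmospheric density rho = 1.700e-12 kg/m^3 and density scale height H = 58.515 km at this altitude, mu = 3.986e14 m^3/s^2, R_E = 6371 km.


a = R_E + alt = 6816.9000 km = 6.8169e+06 m
da_rev = 2*pi*rho*a^2/BC = 2*pi*1.700e-12*(6.8169e+06)^2/33.7 = 14.728982 m per revolution
N = H/da_rev = 58515.0000 m / 14.728982 m = 3972.7796 revolutions
P = 2*pi*sqrt(a^3/mu) = 5601.3358 s
lifetime = N*P = 3972.7796 * 5601.3358 = 2.2252873e+07 s = 257.5564 days

257.5564 days
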